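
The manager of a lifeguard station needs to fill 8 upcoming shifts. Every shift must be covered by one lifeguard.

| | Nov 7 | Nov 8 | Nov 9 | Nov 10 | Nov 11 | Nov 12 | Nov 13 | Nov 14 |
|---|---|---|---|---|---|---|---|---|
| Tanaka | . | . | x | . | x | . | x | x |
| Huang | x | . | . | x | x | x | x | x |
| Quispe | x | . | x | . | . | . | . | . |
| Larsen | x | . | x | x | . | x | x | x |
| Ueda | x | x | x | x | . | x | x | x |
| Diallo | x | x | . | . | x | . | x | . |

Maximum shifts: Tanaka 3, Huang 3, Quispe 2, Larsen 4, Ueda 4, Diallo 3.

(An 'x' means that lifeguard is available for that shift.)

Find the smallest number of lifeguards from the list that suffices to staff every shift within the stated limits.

8 slots to fill and no one can take more than 4, so at least ⌈8/4⌉ = 2 lifeguards are needed.
No set of 2 lifeguards can cover every shift (each such set leaves at least one shift with no one available or exceeds a cap).
Tanaka, Huang, and Ueda alone can cover everything: Nov 7→Huang, Nov 8→Ueda, Nov 9→Tanaka, Nov 10→Huang, Nov 11→Tanaka, Nov 12→Huang, Nov 13→Tanaka, Nov 14→Ueda.

3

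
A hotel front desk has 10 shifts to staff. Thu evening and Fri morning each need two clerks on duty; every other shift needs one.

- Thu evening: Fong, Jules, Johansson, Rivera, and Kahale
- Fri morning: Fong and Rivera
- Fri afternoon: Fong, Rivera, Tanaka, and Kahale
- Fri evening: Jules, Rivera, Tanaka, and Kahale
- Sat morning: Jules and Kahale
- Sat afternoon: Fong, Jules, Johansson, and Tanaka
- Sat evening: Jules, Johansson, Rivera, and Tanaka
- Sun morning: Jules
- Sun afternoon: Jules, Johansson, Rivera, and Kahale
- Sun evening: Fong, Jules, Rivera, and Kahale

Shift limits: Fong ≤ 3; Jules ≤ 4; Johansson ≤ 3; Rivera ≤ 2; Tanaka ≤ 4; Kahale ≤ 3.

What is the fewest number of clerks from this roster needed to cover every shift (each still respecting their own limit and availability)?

12 slots to fill and no one can take more than 4, so at least ⌈12/4⌉ = 3 clerks are needed.
Any 3 clerks together have capacity at most 4+4+3 = 11 < 12 slots, so 3 can never suffice.
Fong, Jules, Johansson, and Rivera alone can cover everything: Thu evening→Johansson+Rivera, Fri morning→Fong+Rivera, Fri afternoon→Fong, Fri evening→Jules, Sat morning→Jules, Sat afternoon→Fong, Sat evening→Johansson, Sun morning→Jules, Sun afternoon→Johansson, Sun evening→Jules.

4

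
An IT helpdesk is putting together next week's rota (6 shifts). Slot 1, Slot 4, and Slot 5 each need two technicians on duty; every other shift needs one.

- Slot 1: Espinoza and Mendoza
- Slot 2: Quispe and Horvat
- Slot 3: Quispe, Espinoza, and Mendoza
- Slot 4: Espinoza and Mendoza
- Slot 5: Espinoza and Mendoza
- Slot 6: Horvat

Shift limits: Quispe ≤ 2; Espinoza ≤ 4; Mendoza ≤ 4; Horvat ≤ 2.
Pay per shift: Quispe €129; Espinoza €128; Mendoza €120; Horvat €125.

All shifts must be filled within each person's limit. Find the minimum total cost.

€1114

Slot 1 can only be covered by Espinoza and Mendoza, so that assignment is forced.
Slot 4 can only be covered by Espinoza and Mendoza, so that assignment is forced.
Slot 5 can only be covered by Espinoza and Mendoza, so that assignment is forced.
Picking the cheapest available technician for each shift independently would cost €1114, and that bound is achievable.
An optimal schedule: Slot 1→Mendoza+Espinoza, Slot 2→Horvat, Slot 3→Mendoza, Slot 4→Mendoza+Espinoza, Slot 5→Mendoza+Espinoza, Slot 6→Horvat.
Total: 120 + 128 + 125 + 120 + 120 + 128 + 120 + 128 + 125 = €1114.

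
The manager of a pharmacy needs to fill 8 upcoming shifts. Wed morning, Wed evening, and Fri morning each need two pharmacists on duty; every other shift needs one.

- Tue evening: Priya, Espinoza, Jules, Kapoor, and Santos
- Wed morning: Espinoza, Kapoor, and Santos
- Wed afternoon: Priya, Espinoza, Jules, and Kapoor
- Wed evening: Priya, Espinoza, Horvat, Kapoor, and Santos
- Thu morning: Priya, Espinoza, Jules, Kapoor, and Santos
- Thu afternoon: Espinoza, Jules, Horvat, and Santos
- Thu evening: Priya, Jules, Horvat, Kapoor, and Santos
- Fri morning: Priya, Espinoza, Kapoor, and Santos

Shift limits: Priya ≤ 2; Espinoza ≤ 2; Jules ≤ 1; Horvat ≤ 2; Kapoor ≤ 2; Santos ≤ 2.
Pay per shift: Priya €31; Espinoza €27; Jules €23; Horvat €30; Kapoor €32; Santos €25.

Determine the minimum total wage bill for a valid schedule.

Picking the cheapest available pharmacist for each shift independently would cost €271, but that ignores the shift limits.
An optimal schedule: Tue evening→Priya, Wed morning→Espinoza+Kapoor, Wed afternoon→Priya, Wed evening→Horvat+Santos, Thu morning→Jules, Thu afternoon→Espinoza, Thu evening→Horvat, Fri morning→Kapoor+Santos.
Total: 31 + 27 + 32 + 31 + 30 + 25 + 23 + 27 + 30 + 32 + 25 = €313.

€313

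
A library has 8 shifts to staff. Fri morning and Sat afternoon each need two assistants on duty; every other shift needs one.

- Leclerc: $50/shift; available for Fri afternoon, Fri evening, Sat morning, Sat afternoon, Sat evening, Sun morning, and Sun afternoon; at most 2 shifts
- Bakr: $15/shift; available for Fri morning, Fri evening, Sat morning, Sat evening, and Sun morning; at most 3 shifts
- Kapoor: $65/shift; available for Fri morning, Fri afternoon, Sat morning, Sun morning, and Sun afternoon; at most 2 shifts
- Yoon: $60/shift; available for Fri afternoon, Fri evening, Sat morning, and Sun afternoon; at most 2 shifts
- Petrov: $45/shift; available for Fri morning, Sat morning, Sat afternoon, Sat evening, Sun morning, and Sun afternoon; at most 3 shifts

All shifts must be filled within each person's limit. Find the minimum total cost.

$400

Sat afternoon can only be covered by Leclerc and Petrov, so that assignment is forced.
Picking the cheapest available assistant for each shift independently would cost $310, but that ignores the shift limits.
An optimal schedule: Fri morning→Bakr+Petrov, Fri afternoon→Leclerc, Fri evening→Bakr, Sat morning→Yoon, Sat afternoon→Petrov+Leclerc, Sat evening→Bakr, Sun morning→Petrov, Sun afternoon→Yoon.
Total: 15 + 45 + 50 + 15 + 60 + 45 + 50 + 15 + 45 + 60 = $400.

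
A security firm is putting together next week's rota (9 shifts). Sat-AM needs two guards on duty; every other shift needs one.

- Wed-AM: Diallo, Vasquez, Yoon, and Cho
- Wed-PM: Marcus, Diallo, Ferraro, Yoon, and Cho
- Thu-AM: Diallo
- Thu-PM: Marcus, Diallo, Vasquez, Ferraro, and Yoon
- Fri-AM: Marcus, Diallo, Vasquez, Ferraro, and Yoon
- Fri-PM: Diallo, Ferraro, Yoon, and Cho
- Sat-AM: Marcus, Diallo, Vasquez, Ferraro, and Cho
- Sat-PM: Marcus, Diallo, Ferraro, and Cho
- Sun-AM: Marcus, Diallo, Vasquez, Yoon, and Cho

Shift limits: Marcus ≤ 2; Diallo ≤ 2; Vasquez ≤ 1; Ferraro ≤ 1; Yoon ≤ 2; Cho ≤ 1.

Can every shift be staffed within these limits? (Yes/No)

Total capacity is 2+2+1+1+2+1 = 9 but 10 worker-slots are needed — infeasible.

No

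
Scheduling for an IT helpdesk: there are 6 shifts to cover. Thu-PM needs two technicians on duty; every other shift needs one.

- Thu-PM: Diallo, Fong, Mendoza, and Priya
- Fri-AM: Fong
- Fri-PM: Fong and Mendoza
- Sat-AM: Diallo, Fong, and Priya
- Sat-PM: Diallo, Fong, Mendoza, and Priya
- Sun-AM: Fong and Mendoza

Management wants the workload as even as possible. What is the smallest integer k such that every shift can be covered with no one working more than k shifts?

2

With 4 technicians and 7 worker-slots to fill, someone must work at least ⌈7/4⌉ = 2 shifts, so k ≥ 2.
k = 2 works: Thu-PM→Mendoza+Priya, Fri-AM→Fong, Fri-PM→Fong, Sat-AM→Diallo, Sat-PM→Diallo, Sun-AM→Mendoza.
Loads: Diallo 2, Fong 2, Mendoza 2, Priya 1 — all ≤ 2.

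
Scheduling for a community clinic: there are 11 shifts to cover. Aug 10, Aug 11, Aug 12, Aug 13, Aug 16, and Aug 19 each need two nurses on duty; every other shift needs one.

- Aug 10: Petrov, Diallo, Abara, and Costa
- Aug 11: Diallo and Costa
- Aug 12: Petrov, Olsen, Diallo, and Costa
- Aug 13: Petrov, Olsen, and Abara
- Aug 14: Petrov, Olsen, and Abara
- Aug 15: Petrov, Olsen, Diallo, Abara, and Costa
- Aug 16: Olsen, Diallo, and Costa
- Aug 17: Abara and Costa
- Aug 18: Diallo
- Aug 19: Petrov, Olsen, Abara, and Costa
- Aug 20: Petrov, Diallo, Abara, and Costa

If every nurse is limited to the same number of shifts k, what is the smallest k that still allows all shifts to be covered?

4

With 5 nurses and 17 worker-slots to fill, someone must work at least ⌈17/5⌉ = 4 shifts, so k ≥ 4.
k = 4 works: Aug 10→Diallo+Abara, Aug 11→Diallo+Costa, Aug 12→Olsen+Costa, Aug 13→Petrov+Olsen, Aug 14→Petrov, Aug 15→Petrov, Aug 16→Olsen+Diallo, Aug 17→Abara, Aug 18→Diallo, Aug 19→Olsen+Abara, Aug 20→Petrov.
Loads: Petrov 4, Olsen 4, Diallo 4, Abara 3, Costa 2 — all ≤ 4.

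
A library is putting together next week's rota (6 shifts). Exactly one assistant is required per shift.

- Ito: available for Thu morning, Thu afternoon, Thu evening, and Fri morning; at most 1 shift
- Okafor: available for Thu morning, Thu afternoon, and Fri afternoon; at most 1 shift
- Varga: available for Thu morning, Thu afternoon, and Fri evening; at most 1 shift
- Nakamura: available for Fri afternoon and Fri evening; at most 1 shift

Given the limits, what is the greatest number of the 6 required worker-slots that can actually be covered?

Total capacity across all assistants is 1+1+1+1 = 4, and 6 slots are needed, so at most 4 can be filled.
An assignment achieving 4: Thu morning→Varga, Thu evening→Ito, Fri afternoon→Okafor, Fri evening→Nakamura.
Loads: Ito 1/1, Okafor 1/1, Varga 1/1, Nakamura 1/1.

4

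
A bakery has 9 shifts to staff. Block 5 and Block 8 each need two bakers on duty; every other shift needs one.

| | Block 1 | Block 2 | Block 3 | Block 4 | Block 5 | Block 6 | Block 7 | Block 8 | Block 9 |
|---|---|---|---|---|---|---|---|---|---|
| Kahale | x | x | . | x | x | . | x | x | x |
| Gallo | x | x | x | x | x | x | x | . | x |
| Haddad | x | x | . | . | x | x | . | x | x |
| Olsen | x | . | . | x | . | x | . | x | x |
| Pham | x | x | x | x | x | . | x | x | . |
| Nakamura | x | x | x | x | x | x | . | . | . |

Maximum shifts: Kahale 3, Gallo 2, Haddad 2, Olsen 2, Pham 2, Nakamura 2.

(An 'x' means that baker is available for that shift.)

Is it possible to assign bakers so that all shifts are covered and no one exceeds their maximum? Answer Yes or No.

One valid schedule: Block 1→Haddad, Block 2→Kahale, Block 3→Gallo, Block 4→Olsen, Block 5→Pham+Nakamura, Block 6→Gallo, Block 7→Kahale, Block 8→Haddad+Olsen, Block 9→Kahale.
Loads: Kahale 3/3, Gallo 2/2, Haddad 2/2, Olsen 2/2, Pham 1/2, Nakamura 1/2 — all within limits.

Yes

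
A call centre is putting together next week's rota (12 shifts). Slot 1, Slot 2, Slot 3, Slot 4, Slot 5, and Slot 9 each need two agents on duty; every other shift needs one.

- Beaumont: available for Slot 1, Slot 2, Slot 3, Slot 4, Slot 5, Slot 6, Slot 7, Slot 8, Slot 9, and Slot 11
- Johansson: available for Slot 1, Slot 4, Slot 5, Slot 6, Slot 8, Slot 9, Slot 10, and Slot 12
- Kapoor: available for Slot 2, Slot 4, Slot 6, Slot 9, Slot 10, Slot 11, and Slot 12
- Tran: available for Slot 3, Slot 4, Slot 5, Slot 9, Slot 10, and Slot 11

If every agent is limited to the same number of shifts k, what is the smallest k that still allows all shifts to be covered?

With 4 agents and 18 worker-slots to fill, someone must work at least ⌈18/4⌉ = 5 shifts, so k ≥ 5.
k = 5 works: Slot 1→Beaumont+Johansson, Slot 2→Beaumont+Kapoor, Slot 3→Beaumont+Tran, Slot 4→Kapoor+Tran, Slot 5→Johansson+Tran, Slot 6→Johansson, Slot 7→Beaumont, Slot 8→Beaumont, Slot 9→Kapoor+Tran, Slot 10→Johansson, Slot 11→Kapoor, Slot 12→Johansson.
Loads: Beaumont 5, Johansson 5, Kapoor 4, Tran 4 — all ≤ 5.

5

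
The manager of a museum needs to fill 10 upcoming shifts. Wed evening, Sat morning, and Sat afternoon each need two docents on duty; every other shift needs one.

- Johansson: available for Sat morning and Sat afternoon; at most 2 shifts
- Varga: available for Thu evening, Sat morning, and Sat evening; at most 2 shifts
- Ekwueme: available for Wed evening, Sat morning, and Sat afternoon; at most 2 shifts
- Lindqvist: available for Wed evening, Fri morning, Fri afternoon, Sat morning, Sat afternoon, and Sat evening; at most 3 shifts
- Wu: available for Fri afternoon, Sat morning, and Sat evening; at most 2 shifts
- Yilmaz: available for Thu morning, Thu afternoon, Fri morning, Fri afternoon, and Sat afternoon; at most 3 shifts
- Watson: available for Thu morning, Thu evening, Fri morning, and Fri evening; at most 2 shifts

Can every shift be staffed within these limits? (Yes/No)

Yes

Wed evening can only be covered by Ekwueme and Lindqvist, so that assignment is forced.
Thu afternoon can only be covered by Yilmaz, so that assignment is forced.
Fri evening can only be covered by Watson, so that assignment is forced.
One valid schedule: Wed evening→Ekwueme+Lindqvist, Thu morning→Yilmaz, Thu afternoon→Yilmaz, Thu evening→Varga, Fri morning→Lindqvist, Fri afternoon→Lindqvist, Fri evening→Watson, Sat morning→Johansson+Wu, Sat afternoon→Johansson+Ekwueme, Sat evening→Varga.
Loads: Johansson 2/2, Varga 2/2, Ekwueme 2/2, Lindqvist 3/3, Wu 1/2, Yilmaz 2/3, Watson 1/2 — all within limits.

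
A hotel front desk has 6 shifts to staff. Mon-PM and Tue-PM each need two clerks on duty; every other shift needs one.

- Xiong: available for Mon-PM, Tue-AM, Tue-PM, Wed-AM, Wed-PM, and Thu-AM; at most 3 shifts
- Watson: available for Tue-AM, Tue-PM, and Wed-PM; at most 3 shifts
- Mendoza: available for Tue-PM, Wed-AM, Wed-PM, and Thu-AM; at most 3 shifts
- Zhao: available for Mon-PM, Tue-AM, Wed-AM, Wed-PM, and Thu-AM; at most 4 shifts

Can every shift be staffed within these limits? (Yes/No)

Mon-PM can only be covered by Xiong and Zhao, so that assignment is forced.
One valid schedule: Mon-PM→Xiong+Zhao, Tue-AM→Xiong, Tue-PM→Xiong+Watson, Wed-AM→Mendoza, Wed-PM→Watson, Thu-AM→Mendoza.
Loads: Xiong 3/3, Watson 2/3, Mendoza 2/3, Zhao 1/4 — all within limits.

Yes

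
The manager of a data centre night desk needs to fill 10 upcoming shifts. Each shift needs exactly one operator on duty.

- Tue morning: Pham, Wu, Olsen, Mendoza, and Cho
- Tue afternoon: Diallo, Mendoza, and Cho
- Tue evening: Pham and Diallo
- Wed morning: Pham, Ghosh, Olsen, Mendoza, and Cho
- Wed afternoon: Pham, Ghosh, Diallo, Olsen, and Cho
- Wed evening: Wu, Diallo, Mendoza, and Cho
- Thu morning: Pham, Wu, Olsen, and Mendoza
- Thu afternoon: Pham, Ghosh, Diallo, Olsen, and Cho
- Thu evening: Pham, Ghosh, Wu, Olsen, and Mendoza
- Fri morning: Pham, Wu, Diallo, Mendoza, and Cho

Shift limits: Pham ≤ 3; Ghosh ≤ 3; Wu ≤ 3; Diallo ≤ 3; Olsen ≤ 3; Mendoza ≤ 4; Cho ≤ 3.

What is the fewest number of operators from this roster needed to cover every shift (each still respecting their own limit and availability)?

3

10 slots to fill and no one can take more than 4, so at least ⌈10/4⌉ = 3 operators are needed.
Pham, Ghosh, and Mendoza alone can cover everything: Tue morning→Pham, Tue afternoon→Mendoza, Tue evening→Pham, Wed morning→Ghosh, Wed afternoon→Pham, Wed evening→Mendoza, Thu morning→Mendoza, Thu afternoon→Ghosh, Thu evening→Ghosh, Fri morning→Mendoza.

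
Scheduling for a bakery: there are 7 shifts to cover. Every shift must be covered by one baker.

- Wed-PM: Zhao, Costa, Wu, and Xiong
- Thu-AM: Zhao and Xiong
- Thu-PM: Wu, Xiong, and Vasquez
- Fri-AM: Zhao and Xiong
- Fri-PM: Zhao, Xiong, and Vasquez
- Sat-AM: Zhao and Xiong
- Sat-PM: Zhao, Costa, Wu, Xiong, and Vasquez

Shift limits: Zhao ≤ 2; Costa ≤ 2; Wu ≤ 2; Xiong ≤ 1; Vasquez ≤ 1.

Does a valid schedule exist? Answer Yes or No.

One valid schedule: Wed-PM→Costa, Thu-AM→Zhao, Thu-PM→Wu, Fri-AM→Zhao, Fri-PM→Vasquez, Sat-AM→Xiong, Sat-PM→Costa.
Loads: Zhao 2/2, Costa 2/2, Wu 1/2, Xiong 1/1, Vasquez 1/1 — all within limits.

Yes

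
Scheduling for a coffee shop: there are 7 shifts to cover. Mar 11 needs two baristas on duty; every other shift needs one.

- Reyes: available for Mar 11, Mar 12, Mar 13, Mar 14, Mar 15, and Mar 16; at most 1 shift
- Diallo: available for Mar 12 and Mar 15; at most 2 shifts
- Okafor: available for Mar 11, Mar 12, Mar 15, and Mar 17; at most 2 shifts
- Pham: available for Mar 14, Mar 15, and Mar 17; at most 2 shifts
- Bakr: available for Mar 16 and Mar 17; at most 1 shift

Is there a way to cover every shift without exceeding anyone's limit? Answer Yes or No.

Total capacity is 8 and 8 slots are needed, so capacity alone doesn't rule it out.
Shifts {Mar 11, Mar 13} need 3 worker-slots in total, but the baristas available for any of those shifts (Reyes and Okafor) can supply at most 2 among them. So no valid schedule exists.

No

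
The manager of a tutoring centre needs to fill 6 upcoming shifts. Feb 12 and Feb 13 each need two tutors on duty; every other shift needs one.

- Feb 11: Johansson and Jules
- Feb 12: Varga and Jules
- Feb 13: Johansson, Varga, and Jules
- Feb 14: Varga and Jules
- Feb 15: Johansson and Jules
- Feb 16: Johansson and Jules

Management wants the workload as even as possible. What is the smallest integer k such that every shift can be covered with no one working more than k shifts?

With 3 tutors and 8 worker-slots to fill, someone must work at least ⌈8/3⌉ = 3 shifts, so k ≥ 3.
k = 3 works: Feb 11→Johansson, Feb 12→Varga+Jules, Feb 13→Varga+Jules, Feb 14→Varga, Feb 15→Johansson, Feb 16→Johansson.
Loads: Johansson 3, Varga 3, Jules 2 — all ≤ 3.

3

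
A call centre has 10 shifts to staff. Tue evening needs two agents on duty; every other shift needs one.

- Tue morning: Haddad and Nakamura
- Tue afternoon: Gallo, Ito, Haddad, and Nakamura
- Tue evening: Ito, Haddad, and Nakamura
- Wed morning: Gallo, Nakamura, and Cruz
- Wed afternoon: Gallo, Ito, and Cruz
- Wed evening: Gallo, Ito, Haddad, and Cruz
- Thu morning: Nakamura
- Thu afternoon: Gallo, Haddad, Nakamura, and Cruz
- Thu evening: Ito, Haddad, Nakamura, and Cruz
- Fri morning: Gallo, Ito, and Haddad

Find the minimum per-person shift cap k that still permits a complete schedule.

3

With 5 agents and 11 worker-slots to fill, someone must work at least ⌈11/5⌉ = 3 shifts, so k ≥ 3.
k = 3 works: Tue morning→Haddad, Tue afternoon→Ito, Tue evening→Ito+Haddad, Wed morning→Gallo, Wed afternoon→Gallo, Wed evening→Ito, Thu morning→Nakamura, Thu afternoon→Haddad, Thu evening→Nakamura, Fri morning→Gallo.
Loads: Gallo 3, Ito 3, Haddad 3, Nakamura 2, Cruz 0 — all ≤ 3.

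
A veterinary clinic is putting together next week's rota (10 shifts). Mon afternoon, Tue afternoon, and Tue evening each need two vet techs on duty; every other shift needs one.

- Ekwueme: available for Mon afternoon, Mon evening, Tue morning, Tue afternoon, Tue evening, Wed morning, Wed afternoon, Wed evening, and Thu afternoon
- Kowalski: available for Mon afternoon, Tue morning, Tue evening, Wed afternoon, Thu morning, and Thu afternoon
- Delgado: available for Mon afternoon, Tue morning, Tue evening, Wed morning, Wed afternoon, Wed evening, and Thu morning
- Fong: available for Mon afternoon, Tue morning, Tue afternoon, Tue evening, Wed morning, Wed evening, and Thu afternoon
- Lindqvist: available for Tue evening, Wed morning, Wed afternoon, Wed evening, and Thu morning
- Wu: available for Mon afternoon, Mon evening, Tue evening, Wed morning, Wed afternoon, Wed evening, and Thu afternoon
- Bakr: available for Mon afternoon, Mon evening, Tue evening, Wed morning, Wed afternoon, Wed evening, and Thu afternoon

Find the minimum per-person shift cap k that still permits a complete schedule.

2

With 7 vet techs and 13 worker-slots to fill, someone must work at least ⌈13/7⌉ = 2 shifts, so k ≥ 2.
k = 2 works: Mon afternoon→Wu+Bakr, Mon evening→Ekwueme, Tue morning→Kowalski, Tue afternoon→Ekwueme+Fong, Tue evening→Lindqvist+Wu, Wed morning→Delgado, Wed afternoon→Delgado, Wed evening→Lindqvist, Thu morning→Kowalski, Thu afternoon→Fong.
Loads: Ekwueme 2, Kowalski 2, Delgado 2, Fong 2, Lindqvist 2, Wu 2, Bakr 1 — all ≤ 2.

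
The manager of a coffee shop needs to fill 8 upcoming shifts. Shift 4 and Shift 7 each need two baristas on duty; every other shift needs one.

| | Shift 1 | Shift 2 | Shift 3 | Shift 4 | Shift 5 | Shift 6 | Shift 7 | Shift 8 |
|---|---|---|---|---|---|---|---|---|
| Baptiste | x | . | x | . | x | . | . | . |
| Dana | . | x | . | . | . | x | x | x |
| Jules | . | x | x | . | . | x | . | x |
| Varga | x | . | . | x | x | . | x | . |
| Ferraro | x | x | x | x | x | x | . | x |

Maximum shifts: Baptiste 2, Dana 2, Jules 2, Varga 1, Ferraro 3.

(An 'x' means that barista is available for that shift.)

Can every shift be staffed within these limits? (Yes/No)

Total capacity is 10 and 10 slots are needed, so capacity alone doesn't rule it out.
Shifts {Shift 4, Shift 7} need 4 worker-slots in total, but the baristas available for any of those shifts (Dana, Varga, and Ferraro) can supply at most 3 among them. So no valid schedule exists.

No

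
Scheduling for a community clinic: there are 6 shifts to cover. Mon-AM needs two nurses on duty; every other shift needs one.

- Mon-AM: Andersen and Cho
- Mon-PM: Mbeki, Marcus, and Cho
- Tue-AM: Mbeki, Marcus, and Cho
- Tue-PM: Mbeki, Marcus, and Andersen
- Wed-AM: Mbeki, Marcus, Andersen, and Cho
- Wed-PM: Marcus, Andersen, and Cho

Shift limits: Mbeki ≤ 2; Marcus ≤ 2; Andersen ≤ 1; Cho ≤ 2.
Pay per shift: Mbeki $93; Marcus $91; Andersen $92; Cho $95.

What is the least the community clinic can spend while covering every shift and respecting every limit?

$650

Mon-AM can only be covered by Andersen and Cho, so that assignment is forced.
Picking the cheapest available nurse for each shift independently would cost $642, but that ignores the shift limits.
An optimal schedule: Mon-AM→Andersen+Cho, Mon-PM→Mbeki, Tue-AM→Mbeki, Tue-PM→Marcus, Wed-AM→Cho, Wed-PM→Marcus.
Total: 92 + 95 + 93 + 93 + 91 + 95 + 91 = $650.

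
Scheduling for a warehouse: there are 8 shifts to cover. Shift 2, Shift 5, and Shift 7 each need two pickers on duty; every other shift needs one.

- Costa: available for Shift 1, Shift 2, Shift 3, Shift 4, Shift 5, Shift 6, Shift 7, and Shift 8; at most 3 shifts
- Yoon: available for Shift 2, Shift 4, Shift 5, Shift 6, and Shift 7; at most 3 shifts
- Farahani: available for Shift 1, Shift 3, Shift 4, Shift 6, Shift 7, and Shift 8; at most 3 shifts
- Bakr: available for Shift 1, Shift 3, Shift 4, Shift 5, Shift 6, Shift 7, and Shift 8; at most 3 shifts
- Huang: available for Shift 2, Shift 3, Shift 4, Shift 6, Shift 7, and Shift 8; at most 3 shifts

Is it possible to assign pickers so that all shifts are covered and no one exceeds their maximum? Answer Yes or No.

One valid schedule: Shift 1→Costa, Shift 2→Costa+Yoon, Shift 3→Farahani, Shift 4→Yoon, Shift 5→Costa+Yoon, Shift 6→Farahani, Shift 7→Bakr+Huang, Shift 8→Farahani.
Loads: Costa 3/3, Yoon 3/3, Farahani 3/3, Bakr 1/3, Huang 1/3 — all within limits.

Yes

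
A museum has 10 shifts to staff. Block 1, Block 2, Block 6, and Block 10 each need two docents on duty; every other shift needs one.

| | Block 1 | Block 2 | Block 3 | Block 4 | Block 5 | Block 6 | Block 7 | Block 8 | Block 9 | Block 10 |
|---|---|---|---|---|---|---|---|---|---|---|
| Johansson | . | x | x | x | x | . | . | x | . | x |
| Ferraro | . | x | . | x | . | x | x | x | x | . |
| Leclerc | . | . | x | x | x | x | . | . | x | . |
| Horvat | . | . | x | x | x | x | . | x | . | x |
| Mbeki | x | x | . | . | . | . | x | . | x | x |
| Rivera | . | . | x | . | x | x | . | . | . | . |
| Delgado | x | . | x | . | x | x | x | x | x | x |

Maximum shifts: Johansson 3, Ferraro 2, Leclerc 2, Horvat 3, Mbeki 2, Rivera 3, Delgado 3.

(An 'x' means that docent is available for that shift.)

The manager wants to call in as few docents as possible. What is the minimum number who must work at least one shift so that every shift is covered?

14 slots to fill and no one can take more than 3, so at least ⌈14/3⌉ = 5 docents are needed.
Johansson, Horvat, Mbeki, Rivera, and Delgado alone can cover everything: Block 1→Mbeki+Delgado, Block 2→Johansson+Mbeki, Block 3→Rivera, Block 4→Johansson, Block 5→Rivera, Block 6→Horvat+Rivera, Block 7→Delgado, Block 8→Horvat, Block 9→Delgado, Block 10→Johansson+Horvat.

5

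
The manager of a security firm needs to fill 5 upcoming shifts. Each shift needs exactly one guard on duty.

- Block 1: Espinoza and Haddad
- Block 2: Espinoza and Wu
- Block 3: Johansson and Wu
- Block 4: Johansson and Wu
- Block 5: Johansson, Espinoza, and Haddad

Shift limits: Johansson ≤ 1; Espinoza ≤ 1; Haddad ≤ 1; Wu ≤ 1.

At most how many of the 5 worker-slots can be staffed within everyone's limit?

4

Total capacity across all guards is 1+1+1+1 = 4, and 5 slots are needed, so at most 4 can be filled.
An assignment achieving 4: Block 1→Espinoza, Block 2→Wu, Block 3→Johansson, Block 5→Haddad.
Loads: Johansson 1/1, Espinoza 1/1, Haddad 1/1, Wu 1/1.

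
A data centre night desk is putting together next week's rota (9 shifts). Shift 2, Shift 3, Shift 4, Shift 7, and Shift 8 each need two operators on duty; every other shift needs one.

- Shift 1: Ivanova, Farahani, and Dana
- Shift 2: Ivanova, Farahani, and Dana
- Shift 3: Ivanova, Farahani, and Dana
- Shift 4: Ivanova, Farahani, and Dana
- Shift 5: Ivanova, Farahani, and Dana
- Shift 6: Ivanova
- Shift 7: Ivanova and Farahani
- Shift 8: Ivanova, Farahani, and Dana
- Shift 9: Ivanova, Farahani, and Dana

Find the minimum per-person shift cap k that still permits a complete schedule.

5

With 3 operators and 14 worker-slots to fill, someone must work at least ⌈14/3⌉ = 5 shifts, so k ≥ 5.
k = 5 works: Shift 1→Ivanova, Shift 2→Ivanova+Farahani, Shift 3→Ivanova+Farahani, Shift 4→Farahani+Dana, Shift 5→Dana, Shift 6→Ivanova, Shift 7→Ivanova+Farahani, Shift 8→Farahani+Dana, Shift 9→Dana.
Loads: Ivanova 5, Farahani 5, Dana 4 — all ≤ 5.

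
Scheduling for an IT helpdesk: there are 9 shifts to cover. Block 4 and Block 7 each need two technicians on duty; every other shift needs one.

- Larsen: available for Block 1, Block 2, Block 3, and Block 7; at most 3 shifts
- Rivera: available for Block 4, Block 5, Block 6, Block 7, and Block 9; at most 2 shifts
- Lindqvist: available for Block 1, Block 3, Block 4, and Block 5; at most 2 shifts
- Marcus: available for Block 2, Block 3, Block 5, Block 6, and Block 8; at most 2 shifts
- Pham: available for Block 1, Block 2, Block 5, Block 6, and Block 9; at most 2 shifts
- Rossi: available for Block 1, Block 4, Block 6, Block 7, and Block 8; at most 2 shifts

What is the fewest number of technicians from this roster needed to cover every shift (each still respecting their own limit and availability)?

11 slots to fill and no one can take more than 3, so at least ⌈11/3⌉ = 4 technicians are needed.
Any 4 technicians together have capacity at most 3+2+2+2 = 9 < 11 slots, so 4 can never suffice.
Larsen, Rivera, Lindqvist, Marcus, and Pham alone can cover everything: Block 1→Larsen, Block 2→Larsen, Block 3→Lindqvist, Block 4→Rivera+Lindqvist, Block 5→Pham, Block 6→Marcus, Block 7→Larsen+Rivera, Block 8→Marcus, Block 9→Pham.

5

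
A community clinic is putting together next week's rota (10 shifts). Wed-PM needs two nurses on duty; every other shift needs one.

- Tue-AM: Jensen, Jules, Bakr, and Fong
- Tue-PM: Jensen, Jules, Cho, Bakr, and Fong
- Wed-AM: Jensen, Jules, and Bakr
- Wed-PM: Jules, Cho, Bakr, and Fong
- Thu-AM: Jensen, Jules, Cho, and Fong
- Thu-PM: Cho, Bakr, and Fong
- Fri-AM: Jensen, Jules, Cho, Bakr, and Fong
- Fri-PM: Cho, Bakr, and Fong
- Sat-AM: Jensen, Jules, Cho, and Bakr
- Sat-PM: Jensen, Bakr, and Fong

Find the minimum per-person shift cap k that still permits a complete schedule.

With 5 nurses and 11 worker-slots to fill, someone must work at least ⌈11/5⌉ = 3 shifts, so k ≥ 3.
k = 3 works: Tue-AM→Jensen, Tue-PM→Jules, Wed-AM→Jensen, Wed-PM→Bakr+Fong, Thu-AM→Jules, Thu-PM→Cho, Fri-AM→Cho, Fri-PM→Cho, Sat-AM→Jules, Sat-PM→Jensen.
Loads: Jensen 3, Jules 3, Cho 3, Bakr 1, Fong 1 — all ≤ 3.

3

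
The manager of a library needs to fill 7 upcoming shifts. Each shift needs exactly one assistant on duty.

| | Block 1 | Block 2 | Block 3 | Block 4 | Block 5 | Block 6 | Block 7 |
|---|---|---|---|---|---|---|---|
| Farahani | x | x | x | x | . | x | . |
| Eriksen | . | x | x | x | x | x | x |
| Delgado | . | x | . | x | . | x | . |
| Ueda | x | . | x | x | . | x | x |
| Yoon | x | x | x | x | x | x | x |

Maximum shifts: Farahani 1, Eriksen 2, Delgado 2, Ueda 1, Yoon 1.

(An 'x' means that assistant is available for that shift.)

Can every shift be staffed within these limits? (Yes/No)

One valid schedule: Block 1→Farahani, Block 2→Delgado, Block 3→Ueda, Block 4→Delgado, Block 5→Eriksen, Block 6→Yoon, Block 7→Eriksen.
Loads: Farahani 1/1, Eriksen 2/2, Delgado 2/2, Ueda 1/1, Yoon 1/1 — all within limits.

Yes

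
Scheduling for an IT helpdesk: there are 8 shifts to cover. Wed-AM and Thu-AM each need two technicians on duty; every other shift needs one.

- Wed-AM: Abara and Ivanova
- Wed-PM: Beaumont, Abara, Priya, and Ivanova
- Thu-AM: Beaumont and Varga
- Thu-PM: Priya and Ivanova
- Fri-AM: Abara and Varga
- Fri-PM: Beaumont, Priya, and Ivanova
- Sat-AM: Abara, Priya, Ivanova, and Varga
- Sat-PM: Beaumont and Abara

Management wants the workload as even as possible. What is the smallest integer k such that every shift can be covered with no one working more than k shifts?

2

With 5 technicians and 10 worker-slots to fill, someone must work at least ⌈10/5⌉ = 2 shifts, so k ≥ 2.
k = 2 works: Wed-AM→Abara+Ivanova, Wed-PM→Ivanova, Thu-AM→Beaumont+Varga, Thu-PM→Priya, Fri-AM→Abara, Fri-PM→Priya, Sat-AM→Varga, Sat-PM→Beaumont.
Loads: Beaumont 2, Abara 2, Priya 2, Ivanova 2, Varga 2 — all ≤ 2.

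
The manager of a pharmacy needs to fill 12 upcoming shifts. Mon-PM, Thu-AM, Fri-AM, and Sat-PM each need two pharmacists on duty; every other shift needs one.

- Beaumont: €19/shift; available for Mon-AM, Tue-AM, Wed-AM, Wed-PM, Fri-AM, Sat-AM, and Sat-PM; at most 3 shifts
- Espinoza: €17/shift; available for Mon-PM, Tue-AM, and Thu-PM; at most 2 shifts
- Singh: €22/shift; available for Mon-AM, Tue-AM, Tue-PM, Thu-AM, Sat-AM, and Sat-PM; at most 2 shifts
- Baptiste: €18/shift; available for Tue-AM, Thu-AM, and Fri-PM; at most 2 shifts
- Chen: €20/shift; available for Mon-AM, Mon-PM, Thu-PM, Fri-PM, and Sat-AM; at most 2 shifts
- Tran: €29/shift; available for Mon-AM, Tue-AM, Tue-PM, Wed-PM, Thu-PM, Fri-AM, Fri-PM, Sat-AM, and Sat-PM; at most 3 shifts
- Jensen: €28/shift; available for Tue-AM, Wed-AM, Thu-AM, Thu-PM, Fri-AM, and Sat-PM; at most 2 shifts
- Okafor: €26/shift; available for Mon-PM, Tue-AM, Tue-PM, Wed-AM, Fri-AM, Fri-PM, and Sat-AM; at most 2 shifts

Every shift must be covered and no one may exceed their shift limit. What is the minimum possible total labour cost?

Picking the cheapest available pharmacist for each shift independently would cost €313, but that ignores the shift limits.
An optimal schedule: Mon-AM→Beaumont, Mon-PM→Espinoza+Chen, Tue-AM→Okafor, Tue-PM→Singh, Wed-AM→Beaumont, Wed-PM→Beaumont, Thu-AM→Baptiste+Singh, Thu-PM→Espinoza, Fri-AM→Okafor+Jensen, Fri-PM→Baptiste, Sat-AM→Chen, Sat-PM→Jensen+Tran.
Total: 19 + 17 + 20 + 26 + 22 + 19 + 19 + 18 + 22 + 17 + 26 + 28 + 18 + 20 + 28 + 29 = €348.

€348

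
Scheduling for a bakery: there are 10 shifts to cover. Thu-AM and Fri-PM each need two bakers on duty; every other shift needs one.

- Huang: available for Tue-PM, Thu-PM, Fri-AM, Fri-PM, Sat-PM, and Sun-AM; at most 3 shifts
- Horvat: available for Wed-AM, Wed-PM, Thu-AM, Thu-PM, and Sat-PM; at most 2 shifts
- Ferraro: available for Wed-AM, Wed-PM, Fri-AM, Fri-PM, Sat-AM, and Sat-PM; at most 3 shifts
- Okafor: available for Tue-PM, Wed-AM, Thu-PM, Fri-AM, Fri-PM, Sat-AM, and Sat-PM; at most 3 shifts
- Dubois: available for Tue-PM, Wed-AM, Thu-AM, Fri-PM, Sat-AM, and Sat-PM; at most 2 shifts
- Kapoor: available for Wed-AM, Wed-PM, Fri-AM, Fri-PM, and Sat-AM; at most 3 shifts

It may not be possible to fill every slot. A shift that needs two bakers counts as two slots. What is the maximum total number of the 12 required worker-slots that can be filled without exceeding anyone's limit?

Total capacity across all bakers is 3+2+3+3+2+3 = 16, and 12 slots are needed, so at most 12 can be filled.
An assignment achieving 12: Tue-PM→Huang, Wed-AM→Ferraro, Wed-PM→Horvat, Thu-AM→Horvat+Dubois, Thu-PM→Huang, Fri-AM→Ferraro, Fri-PM→Okafor+Dubois, Sat-AM→Ferraro, Sat-PM→Okafor, Sun-AM→Huang.
Loads: Huang 3/3, Horvat 2/2, Ferraro 3/3, Okafor 2/3, Dubois 2/2, Kapoor 0/3.

12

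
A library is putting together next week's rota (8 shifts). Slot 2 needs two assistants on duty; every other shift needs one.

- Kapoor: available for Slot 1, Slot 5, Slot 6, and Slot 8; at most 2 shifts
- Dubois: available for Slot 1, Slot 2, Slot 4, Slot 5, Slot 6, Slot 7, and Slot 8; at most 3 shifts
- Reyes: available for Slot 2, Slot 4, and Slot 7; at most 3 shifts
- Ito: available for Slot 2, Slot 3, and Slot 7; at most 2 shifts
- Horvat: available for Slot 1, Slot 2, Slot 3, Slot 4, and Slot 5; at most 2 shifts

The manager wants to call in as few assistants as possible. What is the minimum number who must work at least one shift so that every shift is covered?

4

9 slots to fill and no one can take more than 3, so at least ⌈9/3⌉ = 3 assistants are needed.
Any 3 assistants together have capacity at most 3+3+2 = 8 < 9 slots, so 3 can never suffice.
Kapoor, Dubois, Reyes, and Ito alone can cover everything: Slot 1→Kapoor, Slot 2→Reyes+Ito, Slot 3→Ito, Slot 4→Dubois, Slot 5→Kapoor, Slot 6→Dubois, Slot 7→Reyes, Slot 8→Dubois.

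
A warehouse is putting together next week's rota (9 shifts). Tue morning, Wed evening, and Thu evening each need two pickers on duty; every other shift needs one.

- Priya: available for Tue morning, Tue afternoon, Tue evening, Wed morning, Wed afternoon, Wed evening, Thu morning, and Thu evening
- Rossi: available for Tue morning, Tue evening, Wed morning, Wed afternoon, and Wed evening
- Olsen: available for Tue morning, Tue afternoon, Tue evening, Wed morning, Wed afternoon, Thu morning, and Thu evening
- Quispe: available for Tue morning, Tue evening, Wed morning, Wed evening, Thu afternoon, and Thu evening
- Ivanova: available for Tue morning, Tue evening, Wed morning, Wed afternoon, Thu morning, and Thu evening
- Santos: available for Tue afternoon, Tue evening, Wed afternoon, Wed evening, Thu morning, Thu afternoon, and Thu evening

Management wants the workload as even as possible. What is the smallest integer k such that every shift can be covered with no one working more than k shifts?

2

With 6 pickers and 12 worker-slots to fill, someone must work at least ⌈12/6⌉ = 2 shifts, so k ≥ 2.
k = 2 works: Tue morning→Olsen+Ivanova, Tue afternoon→Priya, Tue evening→Olsen, Wed morning→Rossi, Wed afternoon→Rossi, Wed evening→Quispe+Santos, Thu morning→Priya, Thu afternoon→Quispe, Thu evening→Ivanova+Santos.
Loads: Priya 2, Rossi 2, Olsen 2, Quispe 2, Ivanova 2, Santos 2 — all ≤ 2.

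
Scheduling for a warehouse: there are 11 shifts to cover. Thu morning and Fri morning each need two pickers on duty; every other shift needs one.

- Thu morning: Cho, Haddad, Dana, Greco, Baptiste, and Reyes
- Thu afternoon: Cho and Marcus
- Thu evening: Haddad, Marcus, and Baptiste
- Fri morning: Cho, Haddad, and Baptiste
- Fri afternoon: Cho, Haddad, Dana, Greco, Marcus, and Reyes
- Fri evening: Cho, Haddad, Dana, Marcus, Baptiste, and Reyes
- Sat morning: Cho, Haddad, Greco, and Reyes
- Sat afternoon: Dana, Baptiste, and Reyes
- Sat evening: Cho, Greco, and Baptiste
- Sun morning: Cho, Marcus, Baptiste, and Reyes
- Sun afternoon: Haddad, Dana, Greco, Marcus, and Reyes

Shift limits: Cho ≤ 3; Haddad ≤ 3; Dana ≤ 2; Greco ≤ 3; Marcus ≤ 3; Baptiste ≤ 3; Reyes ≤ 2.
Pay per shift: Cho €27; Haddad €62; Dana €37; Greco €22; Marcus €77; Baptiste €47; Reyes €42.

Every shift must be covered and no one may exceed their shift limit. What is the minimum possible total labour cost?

€446

Picking the cheapest available picker for each shift independently would cost €376, but that ignores the shift limits.
An optimal schedule: Thu morning→Reyes+Baptiste, Thu afternoon→Cho, Thu evening→Baptiste, Fri morning→Cho+Baptiste, Fri afternoon→Dana, Fri evening→Reyes, Sat morning→Greco, Sat afternoon→Dana, Sat evening→Greco, Sun morning→Cho, Sun afternoon→Greco.
Total: 42 + 47 + 27 + 47 + 27 + 47 + 37 + 42 + 22 + 37 + 22 + 27 + 22 = €446.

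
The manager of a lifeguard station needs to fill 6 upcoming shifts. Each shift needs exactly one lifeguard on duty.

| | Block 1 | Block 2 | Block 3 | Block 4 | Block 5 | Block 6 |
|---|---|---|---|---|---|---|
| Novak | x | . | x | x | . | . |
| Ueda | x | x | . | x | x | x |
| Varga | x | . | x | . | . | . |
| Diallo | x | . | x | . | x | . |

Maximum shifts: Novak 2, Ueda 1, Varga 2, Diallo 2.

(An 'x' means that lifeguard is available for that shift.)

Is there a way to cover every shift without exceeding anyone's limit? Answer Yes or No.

No

Total capacity is 7 and 6 slots are needed, so capacity alone doesn't rule it out.
Shifts {Block 2, Block 6} need 2 worker-slots in total, but the lifeguards available for any of those shifts (Ueda) can supply at most 1 among them. So no valid schedule exists.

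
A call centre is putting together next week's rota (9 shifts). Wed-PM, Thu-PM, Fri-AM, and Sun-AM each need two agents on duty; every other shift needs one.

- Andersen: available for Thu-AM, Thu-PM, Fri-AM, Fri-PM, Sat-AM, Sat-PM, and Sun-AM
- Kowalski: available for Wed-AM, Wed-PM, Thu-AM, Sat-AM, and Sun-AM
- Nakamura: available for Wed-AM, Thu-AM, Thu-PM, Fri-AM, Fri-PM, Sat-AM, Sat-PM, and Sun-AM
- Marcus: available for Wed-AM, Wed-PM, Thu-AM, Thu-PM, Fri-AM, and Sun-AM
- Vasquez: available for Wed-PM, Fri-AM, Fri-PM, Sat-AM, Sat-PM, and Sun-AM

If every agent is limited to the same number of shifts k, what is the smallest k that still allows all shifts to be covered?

3

With 5 agents and 13 worker-slots to fill, someone must work at least ⌈13/5⌉ = 3 shifts, so k ≥ 3.
k = 3 works: Wed-AM→Kowalski, Wed-PM→Kowalski+Marcus, Thu-AM→Kowalski, Thu-PM→Andersen+Nakamura, Fri-AM→Nakamura+Marcus, Fri-PM→Andersen, Sat-AM→Nakamura, Sat-PM→Andersen, Sun-AM→Marcus+Vasquez.
Loads: Andersen 3, Kowalski 3, Nakamura 3, Marcus 3, Vasquez 1 — all ≤ 3.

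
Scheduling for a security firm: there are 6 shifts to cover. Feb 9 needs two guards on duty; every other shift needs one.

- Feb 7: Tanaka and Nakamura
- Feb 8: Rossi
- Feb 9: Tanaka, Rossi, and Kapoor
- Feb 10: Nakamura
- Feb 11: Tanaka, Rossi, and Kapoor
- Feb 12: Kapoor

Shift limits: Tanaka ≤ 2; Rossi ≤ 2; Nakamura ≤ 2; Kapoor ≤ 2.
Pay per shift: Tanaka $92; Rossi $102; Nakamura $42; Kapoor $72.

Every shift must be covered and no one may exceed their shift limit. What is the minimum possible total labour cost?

Feb 8 can only be covered by Rossi, so that assignment is forced.
Feb 10 can only be covered by Nakamura, so that assignment is forced.
Feb 12 can only be covered by Kapoor, so that assignment is forced.
Picking the cheapest available guard for each shift independently would cost $494, but that ignores the shift limits.
An optimal schedule: Feb 7→Nakamura, Feb 8→Rossi, Feb 9→Kapoor+Tanaka, Feb 10→Nakamura, Feb 11→Tanaka, Feb 12→Kapoor.
Total: 42 + 102 + 72 + 92 + 42 + 92 + 72 = $514.

$514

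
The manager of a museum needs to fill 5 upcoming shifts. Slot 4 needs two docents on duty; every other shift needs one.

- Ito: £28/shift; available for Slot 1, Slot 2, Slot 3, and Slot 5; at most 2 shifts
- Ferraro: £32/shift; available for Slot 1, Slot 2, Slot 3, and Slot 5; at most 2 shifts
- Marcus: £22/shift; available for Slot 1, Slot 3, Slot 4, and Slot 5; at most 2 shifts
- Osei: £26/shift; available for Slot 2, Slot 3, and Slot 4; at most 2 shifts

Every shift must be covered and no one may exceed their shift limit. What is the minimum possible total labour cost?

Slot 4 can only be covered by Marcus and Osei, so that assignment is forced.
Picking the cheapest available docent for each shift independently would cost £140, but that ignores the shift limits.
An optimal schedule: Slot 1→Marcus, Slot 2→Osei, Slot 3→Ito, Slot 4→Marcus+Osei, Slot 5→Ito.
Total: 22 + 26 + 28 + 22 + 26 + 28 = £152.

£152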